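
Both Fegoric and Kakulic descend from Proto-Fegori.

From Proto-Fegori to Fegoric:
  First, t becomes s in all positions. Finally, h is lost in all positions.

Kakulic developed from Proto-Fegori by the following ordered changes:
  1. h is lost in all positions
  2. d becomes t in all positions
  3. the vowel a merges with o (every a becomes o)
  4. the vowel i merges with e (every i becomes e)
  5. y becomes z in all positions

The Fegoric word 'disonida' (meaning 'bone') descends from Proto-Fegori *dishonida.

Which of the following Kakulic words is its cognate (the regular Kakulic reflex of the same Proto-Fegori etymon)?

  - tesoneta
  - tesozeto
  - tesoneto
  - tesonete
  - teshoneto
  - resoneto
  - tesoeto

tesoneto

Kakulic: start from *dishonida.
  rule 1 (h-loss): dishonida → disonida
  rule 2 (unconditioned shift): disonida → tisonita
  rule 3 (vowel merger): tisonita → tisonito
  rule 4 (vowel merger): tisonito → tesoneto
  rule 5: no change — tesoneto
  ⇒ Kakulic tesoneto
Only 'tesoneto' matches the regular Kakulic development of *dishonida.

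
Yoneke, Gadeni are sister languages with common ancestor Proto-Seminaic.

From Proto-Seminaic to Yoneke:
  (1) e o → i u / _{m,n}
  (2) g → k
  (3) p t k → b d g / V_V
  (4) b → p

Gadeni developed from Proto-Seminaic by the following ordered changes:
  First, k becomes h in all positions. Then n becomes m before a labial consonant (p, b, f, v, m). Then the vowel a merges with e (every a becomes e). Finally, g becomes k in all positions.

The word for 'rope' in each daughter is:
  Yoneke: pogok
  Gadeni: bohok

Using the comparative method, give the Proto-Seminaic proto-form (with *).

*bokog

Position 3: Yoneke has g, Gadeni has h. Taking the neighbouring segments as reconstructed: Yoneke g could go back to *k or *g; Gadeni h could go back to *k or *h — the one source consistent with every daughter is *k.
Position 1: Yoneke has p, Gadeni has b. Gadeni preserves b here (none of its changes turn any other segment into b), so the proto-segment is *b.
Continuing position by position gives *bokog; check it forward:
Yoneke: *bokog
  bokog (rule 1 does not apply)
  bokog → bokok   [unconditioned shift]
  bokok → bogok   [intervocalic voicing]
  bogok → pogok   [unconditioned shift]
  giving Yoneke pogok.
Gadeni: *bokog > bohog > bohok  (by unconditioned shift, unconditioned shift)
Only *bokog yields all of Yoneke pogok, Gadeni bohok.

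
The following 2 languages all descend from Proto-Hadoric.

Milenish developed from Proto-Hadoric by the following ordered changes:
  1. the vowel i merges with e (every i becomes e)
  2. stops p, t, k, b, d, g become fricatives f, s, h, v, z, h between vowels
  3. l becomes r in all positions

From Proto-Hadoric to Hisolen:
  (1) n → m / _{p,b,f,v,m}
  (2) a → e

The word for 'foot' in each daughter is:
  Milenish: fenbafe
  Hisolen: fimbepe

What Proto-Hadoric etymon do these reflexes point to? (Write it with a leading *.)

*finbape

Position 6: Milenish has f, Hisolen has p. Hisolen preserves p here (none of its changes turn any other segment into p), so the proto-segment is *p.
Position 5: Milenish has a, Hisolen has e. Milenish preserves a here (none of its changes turn any other segment into a), so the proto-segment is *a.
Position 2: Milenish has e, Hisolen has i. Hisolen preserves i here (none of its changes turn any other segment into i), so the proto-segment is *i.
This points to *finbape. Verify forward in each daughter:
Milenish: *finbape > fenbape > fenbafe  (by vowel merger, intervocalic lenition)
Hisolen: start from *finbape.
  rule 1 (nasal place assimilation): finbape → fimbape
  rule 2 (vowel merger): fimbape → fimbepe
  ⇒ Hisolen fimbepe
Only *finbape yields all of Milenish fenbafe, Hisolen fimbepe.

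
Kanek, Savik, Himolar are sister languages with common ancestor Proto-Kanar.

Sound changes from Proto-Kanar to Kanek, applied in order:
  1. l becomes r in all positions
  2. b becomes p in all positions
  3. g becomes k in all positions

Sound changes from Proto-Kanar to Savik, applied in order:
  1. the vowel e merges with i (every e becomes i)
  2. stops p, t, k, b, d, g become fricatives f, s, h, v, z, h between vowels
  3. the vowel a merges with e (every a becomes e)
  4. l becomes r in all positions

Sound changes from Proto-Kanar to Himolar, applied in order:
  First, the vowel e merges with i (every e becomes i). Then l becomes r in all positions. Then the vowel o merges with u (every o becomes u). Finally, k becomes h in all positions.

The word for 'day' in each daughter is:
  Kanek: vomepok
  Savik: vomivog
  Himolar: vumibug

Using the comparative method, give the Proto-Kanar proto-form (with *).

*vomebog

Position 7: Kanek has k, Savik has g, Himolar has g. Savik preserves g here (none of its changes turn any other segment into g), so the proto-segment is *g.
Position 6: Kanek has o, Savik has o, Himolar has u. Kanek preserves o here (none of its changes turn any other segment into o), so the proto-segment is *o.
This points to *vomebog. Verify forward in each daughter:
Kanek: start from *vomebog.
  rule 1: no change — vomebog
  rule 2 (unconditioned shift): vomebog → vomepog
  rule 3 (unconditioned shift): vomepog → vomepok
  ⇒ Kanek vomepok
Savik: *vomebog > vomibog > vomivog  (by vowel merger, intervocalic lenition)
Himolar: start from *vomebog.
  rule 1 (vowel merger): vomebog → vomibog
  rule 2: no change — vomibog
  rule 3 (vowel merger): vomibog → vumibug
  rule 4: no change — vumibug
  ⇒ Himolar vumibug
Only *vomebog yields all of Kanek vomepok, Savik vomivog, Himolar vumibug.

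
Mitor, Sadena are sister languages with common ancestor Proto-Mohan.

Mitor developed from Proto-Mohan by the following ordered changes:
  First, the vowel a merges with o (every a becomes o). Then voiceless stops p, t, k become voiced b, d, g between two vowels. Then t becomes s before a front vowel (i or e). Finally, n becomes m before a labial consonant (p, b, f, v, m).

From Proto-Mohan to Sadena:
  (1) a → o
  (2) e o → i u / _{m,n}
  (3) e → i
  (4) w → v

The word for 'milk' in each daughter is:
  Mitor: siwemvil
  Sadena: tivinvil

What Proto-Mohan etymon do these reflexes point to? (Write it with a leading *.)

Position 3: Mitor has w, Sadena has v. Mitor preserves w here (none of its changes turn any other segment into w), so the proto-segment is *w.
Position 1: Mitor has s, Sadena has t. Sadena preserves t here (none of its changes turn any other segment into t), so the proto-segment is *t.
Position 5: Mitor has m, Sadena has n. Sadena preserves n here (none of its changes turn any other segment into n), so the proto-segment is *n.
Verify the candidate proto-form against each daughter:
Mitor: start from *tiwenvil.
  rule 1: no change — tiwenvil
  rule 2: no change — tiwenvil
  rule 3 (palatalisation): tiwenvil → siwenvil
  rule 4 (nasal place assimilation): siwenvil → siwemvil
  ⇒ Mitor siwemvil
Sadena: *tiwenvil > tiwinvil > tivinvil  (by pre-nasal raising, unconditioned shift)
Only *tiwenvil yields all of Mitor siwemvil, Sadena tivinvil.

*tiwenvil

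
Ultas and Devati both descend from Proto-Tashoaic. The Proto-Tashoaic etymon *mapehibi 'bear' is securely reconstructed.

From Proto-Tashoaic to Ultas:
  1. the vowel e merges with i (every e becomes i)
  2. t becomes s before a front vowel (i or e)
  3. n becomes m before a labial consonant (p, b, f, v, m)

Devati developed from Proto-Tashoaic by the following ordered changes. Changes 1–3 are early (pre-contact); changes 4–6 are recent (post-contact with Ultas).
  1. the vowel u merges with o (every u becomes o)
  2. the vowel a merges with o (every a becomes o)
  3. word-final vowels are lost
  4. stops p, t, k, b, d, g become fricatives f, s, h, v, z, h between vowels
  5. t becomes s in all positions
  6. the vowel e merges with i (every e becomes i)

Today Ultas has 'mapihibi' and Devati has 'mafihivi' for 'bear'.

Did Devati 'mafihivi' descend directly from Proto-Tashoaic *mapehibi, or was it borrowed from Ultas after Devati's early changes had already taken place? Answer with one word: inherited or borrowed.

borrowed

If inherited, *mapehibi would pass through all of Devati's changes:
Devati: *mapehibi
  mapehibi (rule 1 does not apply)
  mapehibi → mopehibi   [vowel merger]
  mopehibi → mopehib   [apocope]
  mopehib → mofehib   [intervocalic lenition]
  mofehib (rule 5 does not apply)
  mofehib → mofihib   [vowel merger]
  giving Devati mofihib.
If borrowed from Ultas 'mapihibi' after the early changes, it would undergo only the recent ones:
  rule 4 (intervocalic lenition): mapihibi → mafihivi
  rule 5 (unconditioned shift): no change (mafihivi)
  rule 6 (vowel merger): no change (mafihivi)
  ⇒ as a loan: mafihivi
Devati 'mafihivi' matches the loan outcome 'mafihivi', not the inherited 'mofihib' — it skipped the early Devati changes, so it was borrowed from Ultas.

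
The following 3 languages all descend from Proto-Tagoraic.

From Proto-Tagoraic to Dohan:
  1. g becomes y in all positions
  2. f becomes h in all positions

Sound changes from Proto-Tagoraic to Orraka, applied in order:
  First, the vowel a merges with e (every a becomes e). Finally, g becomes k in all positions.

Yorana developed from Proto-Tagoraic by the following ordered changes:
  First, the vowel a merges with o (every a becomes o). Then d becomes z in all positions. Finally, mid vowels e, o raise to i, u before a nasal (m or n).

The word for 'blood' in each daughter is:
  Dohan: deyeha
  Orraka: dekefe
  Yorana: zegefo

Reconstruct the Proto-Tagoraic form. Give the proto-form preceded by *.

*degefa

Position 6: Dohan has a, Orraka has e, Yorana has o. Dohan preserves a here (none of its changes turn any other segment into a), so the proto-segment is *a.
Position 5: Dohan has h, Orraka has f, Yorana has f. Orraka preserves f here (none of its changes turn any other segment into f), so the proto-segment is *f.
Verify the candidate proto-form against each daughter:
Dohan: *degefa > deyefa > deyeha  (by unconditioned shift, unconditioned shift)
Orraka: *degefa > degefe > dekefe  (by vowel merger, unconditioned shift)
Yorana: *degefa > degefo > zegefo  (by vowel merger, unconditioned shift)
No other proto-form is consistent with every reflex, so the reconstruction is *degefa.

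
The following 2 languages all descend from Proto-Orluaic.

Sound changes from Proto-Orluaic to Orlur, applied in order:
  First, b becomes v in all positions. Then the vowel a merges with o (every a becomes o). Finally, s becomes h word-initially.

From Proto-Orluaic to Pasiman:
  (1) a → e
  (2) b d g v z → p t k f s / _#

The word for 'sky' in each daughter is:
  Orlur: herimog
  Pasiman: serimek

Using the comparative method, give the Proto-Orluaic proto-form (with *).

*serimag

Position 7: Orlur has g, Pasiman has k. Orlur preserves g here (none of its changes turn any other segment into g), so the proto-segment is *g.
Position 1: Orlur has h, Pasiman has s. Taking the neighbouring segments as reconstructed: Orlur h could go back to *s or *h; Pasiman s can only go back to *s — the one source consistent with every daughter is *s.
Position 6: Orlur has o, Pasiman has e. Taking the neighbouring segments as reconstructed: Orlur o could go back to *a or *o; Pasiman e could go back to *a or *e — the one source consistent with every daughter is *a.
The remaining positions agree across the daughters. Check the candidate against every language:
Orlur: *serimag > serimog > herimog  (by vowel merger, debuccalisation)
Pasiman: start from *serimag.
  rule 1 (vowel merger): serimag → serimeg
  rule 2 (final devoicing): serimeg → serimek
  ⇒ Pasiman serimek
Only *serimag yields all of Orlur herimog, Pasiman serimek.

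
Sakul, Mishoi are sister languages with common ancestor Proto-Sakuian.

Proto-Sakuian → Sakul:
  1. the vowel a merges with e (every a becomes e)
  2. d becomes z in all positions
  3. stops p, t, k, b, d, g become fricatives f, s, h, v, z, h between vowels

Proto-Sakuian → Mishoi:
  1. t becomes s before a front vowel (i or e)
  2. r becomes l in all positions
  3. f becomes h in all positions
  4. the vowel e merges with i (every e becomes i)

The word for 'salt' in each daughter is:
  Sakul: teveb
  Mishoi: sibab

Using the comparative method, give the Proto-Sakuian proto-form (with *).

*tebab

Position 3: Sakul has v, Mishoi has b. Mishoi preserves b here (none of its changes turn any other segment into b), so the proto-segment is *b.
Position 4: Sakul has e, Mishoi has a. Mishoi preserves a here (none of its changes turn any other segment into a), so the proto-segment is *a.
This points to *tebab. Verify forward in each daughter:
Sakul: *tebab > tebeb > teveb  (by vowel merger, intervocalic lenition)
Mishoi: start from *tebab.
  rule 1 (palatalisation): tebab → sebab
  rule 2: no change — sebab
  rule 3: no change — sebab
  rule 4 (vowel merger): sebab → sibab
  ⇒ Mishoi sibab
No other proto-form is consistent with every reflex, so the reconstruction is *tebab.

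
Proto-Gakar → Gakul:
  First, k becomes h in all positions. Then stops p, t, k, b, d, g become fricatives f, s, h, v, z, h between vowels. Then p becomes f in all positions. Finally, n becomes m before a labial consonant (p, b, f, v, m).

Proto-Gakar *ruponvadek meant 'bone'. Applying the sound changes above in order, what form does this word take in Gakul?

Gakul: start from *ruponvadek.
  rule 1 (unconditioned shift): ruponvadek → ruponvadeh
  rule 2 (intervocalic lenition): ruponvadeh → rufonvazeh
  rule 3: no change — rufonvazeh
  rule 4 (nasal place assimilation): rufonvazeh → rufomvazeh
  ⇒ Gakul rufomvazeh

rufomvazeh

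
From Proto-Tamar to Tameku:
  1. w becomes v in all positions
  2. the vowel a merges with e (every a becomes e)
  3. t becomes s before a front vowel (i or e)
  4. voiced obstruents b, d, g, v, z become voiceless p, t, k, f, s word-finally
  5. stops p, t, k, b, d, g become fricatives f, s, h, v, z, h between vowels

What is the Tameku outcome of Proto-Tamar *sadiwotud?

sezivosut

Tameku: *sadiwotud > sadivotud > sedivotud > sedivotut > sezivosut  (by unconditioned shift, vowel merger, final devoicing, intervocalic lenition)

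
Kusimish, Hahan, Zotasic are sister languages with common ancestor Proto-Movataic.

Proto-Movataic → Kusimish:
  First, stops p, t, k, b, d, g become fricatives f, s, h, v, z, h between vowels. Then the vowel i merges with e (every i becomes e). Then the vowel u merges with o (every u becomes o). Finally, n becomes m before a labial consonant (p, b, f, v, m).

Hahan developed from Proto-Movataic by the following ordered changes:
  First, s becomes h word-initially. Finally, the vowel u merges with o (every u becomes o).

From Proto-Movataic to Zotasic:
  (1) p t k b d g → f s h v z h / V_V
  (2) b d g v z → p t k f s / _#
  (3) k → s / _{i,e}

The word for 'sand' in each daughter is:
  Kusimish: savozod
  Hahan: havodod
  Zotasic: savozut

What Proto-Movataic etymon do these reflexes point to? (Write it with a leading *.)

*savodud

Position 7: Kusimish has d, Hahan has d, Zotasic has t. Kusimish preserves d here (none of its changes turn any other segment into d), so the proto-segment is *d.
Position 1: Kusimish has s, Hahan has h, Zotasic has s. Taking the neighbouring segments as reconstructed: Kusimish s can only go back to *s; Hahan h could go back to *s or *h; Zotasic s can only go back to *s — the one source consistent with every daughter is *s.
This points to *savodud. Verify forward in each daughter:
Kusimish: *savodud > savozud > savozod  (by intervocalic lenition, vowel merger)
Hahan: *savodud
  savodud → havodud   [debuccalisation]
  havodud → havodod   [vowel merger]
  giving Hahan havodod.
Zotasic: *savodud > savozud > savozut  (by intervocalic lenition, final devoicing)
*savodud is the unique common source.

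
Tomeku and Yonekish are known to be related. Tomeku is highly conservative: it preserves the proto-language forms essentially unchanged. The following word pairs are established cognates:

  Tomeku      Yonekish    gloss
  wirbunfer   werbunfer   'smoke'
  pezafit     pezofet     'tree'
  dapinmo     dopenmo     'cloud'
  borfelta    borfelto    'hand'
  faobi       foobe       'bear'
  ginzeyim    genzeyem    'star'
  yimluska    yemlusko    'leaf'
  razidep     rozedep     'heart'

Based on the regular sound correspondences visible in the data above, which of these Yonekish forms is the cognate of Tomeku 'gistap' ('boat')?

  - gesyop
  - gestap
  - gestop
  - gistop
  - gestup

pezafit ~ pezofet, razidep ~ rozedep — Tomeku i corresponds to Yonekish e after a consonant, before a consonant other than r, m, n, p, b, f, v.
dapinmo ~ dopenmo — Tomeku a corresponds to Yonekish o after a consonant, before a labial obstruent.
Applying these to Tomeku 'gistap':
  gistap → gestap   (i→e after a consonant, before a consonant other than r, m, n, p, b, f, v)
  gestap → gestop   (a→o after a consonant, before a labial obstruent)
So the Yonekish cognate is 'gestop'.

gestop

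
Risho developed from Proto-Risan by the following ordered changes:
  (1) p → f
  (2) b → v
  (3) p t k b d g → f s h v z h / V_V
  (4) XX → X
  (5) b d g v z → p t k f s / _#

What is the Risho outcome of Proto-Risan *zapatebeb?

Risho: *zapatebeb
  zapatebeb → zafatebeb   [unconditioned shift]
  zafatebeb → zafatevev   [unconditioned shift]
  zafatevev → zafasevev   [intervocalic lenition]
  zafasevev (rule 4 does not apply)
  zafasevev → zafasevef   [final devoicing]
  giving Risho zafasevef.

zafasevef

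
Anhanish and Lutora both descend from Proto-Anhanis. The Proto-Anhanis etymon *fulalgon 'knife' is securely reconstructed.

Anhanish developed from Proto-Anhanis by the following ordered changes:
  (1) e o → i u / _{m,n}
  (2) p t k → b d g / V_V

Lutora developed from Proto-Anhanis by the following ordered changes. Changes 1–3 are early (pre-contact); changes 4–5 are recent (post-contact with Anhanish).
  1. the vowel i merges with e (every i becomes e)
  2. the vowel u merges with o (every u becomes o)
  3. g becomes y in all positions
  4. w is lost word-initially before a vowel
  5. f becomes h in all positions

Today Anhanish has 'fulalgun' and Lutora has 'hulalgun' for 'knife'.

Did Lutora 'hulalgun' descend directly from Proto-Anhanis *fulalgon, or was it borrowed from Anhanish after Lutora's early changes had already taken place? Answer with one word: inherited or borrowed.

borrowed

If inherited, *fulalgon would pass through all of Lutora's changes:
Lutora: *fulalgon
  fulalgon (rule 1 does not apply)
  fulalgon → folalgon   [vowel merger]
  folalgon → folalyon   [unconditioned shift]
  folalyon (rule 4 does not apply)
  folalyon → holalyon   [unconditioned shift]
  giving Lutora holalyon.
If borrowed from Anhanish 'fulalgun' after the early changes, it would undergo only the recent ones:
  rule 4 (glide loss): no change (fulalgun)
  rule 5 (unconditioned shift): fulalgun → hulalgun
  ⇒ as a loan: hulalgun
Lutora 'hulalgun' matches the loan outcome 'hulalgun', not the inherited 'holalyon' — it skipped the early Lutora changes, so it was borrowed from Anhanish.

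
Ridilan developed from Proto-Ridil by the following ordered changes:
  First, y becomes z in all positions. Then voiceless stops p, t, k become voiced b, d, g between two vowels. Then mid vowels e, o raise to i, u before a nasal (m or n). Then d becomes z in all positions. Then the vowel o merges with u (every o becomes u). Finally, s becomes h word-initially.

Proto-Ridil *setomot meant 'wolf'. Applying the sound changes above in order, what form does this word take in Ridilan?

Ridilan: *setomot > sedomot > sedumot > sezumot > sezumut > hezumut  (by intervocalic voicing, pre-nasal raising, unconditioned shift, vowel merger, debuccalisation)

hezumut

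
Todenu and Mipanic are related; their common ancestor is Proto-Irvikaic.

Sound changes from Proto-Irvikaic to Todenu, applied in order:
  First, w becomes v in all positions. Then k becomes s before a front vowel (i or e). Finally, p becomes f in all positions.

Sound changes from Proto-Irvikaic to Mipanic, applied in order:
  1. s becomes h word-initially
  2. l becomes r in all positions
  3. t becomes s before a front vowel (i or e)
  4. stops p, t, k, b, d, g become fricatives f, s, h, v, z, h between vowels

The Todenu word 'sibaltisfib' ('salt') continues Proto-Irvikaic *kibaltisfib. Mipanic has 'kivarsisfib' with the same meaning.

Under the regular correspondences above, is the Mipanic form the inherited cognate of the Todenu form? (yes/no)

yes

Derive the expected Mipanic reflex of *kibaltisfib:
Mipanic: start from *kibaltisfib.
  rule 1: no change — kibaltisfib
  rule 2 (unconditioned shift): kibaltisfib → kibartisfib
  rule 3 (palatalisation): kibartisfib → kibarsisfib
  rule 4 (intervocalic lenition): kibarsisfib → kivarsisfib
  ⇒ Mipanic kivarsisfib
Mipanic 'kivarsisfib' matches the regular reflex exactly, so the pair is cognate.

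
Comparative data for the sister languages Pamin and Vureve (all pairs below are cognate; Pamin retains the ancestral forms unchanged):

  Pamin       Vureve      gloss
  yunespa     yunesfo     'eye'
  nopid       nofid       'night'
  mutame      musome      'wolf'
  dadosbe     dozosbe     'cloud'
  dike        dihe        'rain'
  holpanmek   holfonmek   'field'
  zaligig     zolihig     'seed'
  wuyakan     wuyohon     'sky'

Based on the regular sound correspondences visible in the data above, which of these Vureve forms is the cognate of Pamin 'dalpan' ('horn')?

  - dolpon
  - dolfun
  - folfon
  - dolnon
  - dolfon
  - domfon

dolfon

dadosbe ~ dozosbe, zaligig ~ zolihig — Pamin a corresponds to Vureve o after a consonant, before a consonant other than r, m, n, p, b, f, v.
yunespa ~ yunesfo, holpanmek ~ holfonmek — Pamin p corresponds to Vureve f after a consonant, before a back vowel.
holpanmek ~ holfonmek, wuyakan ~ wuyohon — Pamin a corresponds to Vureve o after a consonant, before a nasal.
Applying these to Pamin 'dalpan':
  dalpan → dolpan   (a→o after a consonant, before a consonant other than r, m, n, p, b, f, v)
  dolpan → dolfan   (p→f after a consonant, before a back vowel)
  dolfan → dolfon   (a→o after a consonant, before a nasal)
So the Vureve cognate is 'dolfon'.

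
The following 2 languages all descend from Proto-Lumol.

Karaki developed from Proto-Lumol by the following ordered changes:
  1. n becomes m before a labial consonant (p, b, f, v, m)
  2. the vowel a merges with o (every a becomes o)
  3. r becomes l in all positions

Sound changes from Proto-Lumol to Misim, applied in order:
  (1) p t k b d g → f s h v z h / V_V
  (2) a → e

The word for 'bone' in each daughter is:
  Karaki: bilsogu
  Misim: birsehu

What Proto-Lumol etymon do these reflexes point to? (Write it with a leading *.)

Position 6: Karaki has g, Misim has h. Karaki preserves g here (none of its changes turn any other segment into g), so the proto-segment is *g.
Position 3: Karaki has l, Misim has r. Misim preserves r here (none of its changes turn any other segment into r), so the proto-segment is *r.
Verify the candidate proto-form against each daughter:
Karaki: *birsagu
  birsagu (rule 1 does not apply)
  birsagu → birsogu   [vowel merger]
  birsogu → bilsogu   [unconditioned shift]
  giving Karaki bilsogu.
Misim: start from *birsagu.
  rule 1 (intervocalic lenition): birsagu → birsahu
  rule 2 (vowel merger): birsahu → birsehu
  ⇒ Misim birsehu
No other proto-form is consistent with every reflex, so the reconstruction is *birsagu.

*birsagu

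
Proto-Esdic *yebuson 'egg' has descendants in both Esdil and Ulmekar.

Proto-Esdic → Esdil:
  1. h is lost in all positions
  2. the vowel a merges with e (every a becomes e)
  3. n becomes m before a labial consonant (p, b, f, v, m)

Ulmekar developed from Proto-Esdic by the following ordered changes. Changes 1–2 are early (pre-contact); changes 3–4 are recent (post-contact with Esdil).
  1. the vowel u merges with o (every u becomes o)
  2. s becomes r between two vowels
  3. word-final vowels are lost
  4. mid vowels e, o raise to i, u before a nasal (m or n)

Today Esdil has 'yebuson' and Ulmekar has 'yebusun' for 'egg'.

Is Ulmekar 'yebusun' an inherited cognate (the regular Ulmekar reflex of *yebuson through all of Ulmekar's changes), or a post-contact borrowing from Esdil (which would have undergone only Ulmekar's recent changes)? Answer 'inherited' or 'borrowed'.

If inherited, *yebuson would pass through all of Ulmekar's changes:
Ulmekar: *yebuson > yeboson > yeboron > yeborun  (by vowel merger, rhotacism, pre-nasal raising)
If borrowed from Esdil 'yebuson' after the early changes, it would undergo only the recent ones:
  rule 3 (apocope): no change (yebuson)
  rule 4 (pre-nasal raising): yebuson → yebusun
  ⇒ as a loan: yebusun
Ulmekar 'yebusun' matches the loan outcome 'yebusun', not the inherited 'yeborun' — it skipped the early Ulmekar changes, so it was borrowed from Esdil.

borrowed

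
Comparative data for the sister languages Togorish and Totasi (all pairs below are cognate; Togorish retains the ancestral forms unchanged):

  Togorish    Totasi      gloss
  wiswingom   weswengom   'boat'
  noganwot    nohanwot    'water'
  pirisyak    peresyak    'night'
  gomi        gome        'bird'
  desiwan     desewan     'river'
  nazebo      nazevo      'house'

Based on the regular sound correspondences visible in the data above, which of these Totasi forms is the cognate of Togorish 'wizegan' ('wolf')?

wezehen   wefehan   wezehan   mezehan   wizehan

wezehan

wiswingom ~ weswengom, pirisyak ~ peresyak — Togorish i corresponds to Totasi e after a consonant, before a consonant other than r, m, n, p, b, f, v.
noganwot ~ nohanwot — Togorish g corresponds to Totasi h between vowels (before a back vowel).
Applying these to Togorish 'wizegan':
  wizegan → wezegan   (i→e after a consonant, before a consonant other than r, m, n, p, b, f, v)
  wezegan → wezehan   (g→h between vowels (before a back vowel))
So the Totasi cognate is 'wezehan'.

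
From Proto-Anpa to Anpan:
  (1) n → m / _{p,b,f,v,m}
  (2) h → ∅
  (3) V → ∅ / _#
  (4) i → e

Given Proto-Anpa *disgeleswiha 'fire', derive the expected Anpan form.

desgeleswe

Anpan: start from *disgeleswiha.
  rule 1: no change — disgeleswiha
  rule 2 (h-loss): disgeleswiha → disgeleswia
  rule 3 (apocope): disgeleswia → disgeleswi
  rule 4 (vowel merger): disgeleswi → desgeleswe
  ⇒ Anpan desgeleswe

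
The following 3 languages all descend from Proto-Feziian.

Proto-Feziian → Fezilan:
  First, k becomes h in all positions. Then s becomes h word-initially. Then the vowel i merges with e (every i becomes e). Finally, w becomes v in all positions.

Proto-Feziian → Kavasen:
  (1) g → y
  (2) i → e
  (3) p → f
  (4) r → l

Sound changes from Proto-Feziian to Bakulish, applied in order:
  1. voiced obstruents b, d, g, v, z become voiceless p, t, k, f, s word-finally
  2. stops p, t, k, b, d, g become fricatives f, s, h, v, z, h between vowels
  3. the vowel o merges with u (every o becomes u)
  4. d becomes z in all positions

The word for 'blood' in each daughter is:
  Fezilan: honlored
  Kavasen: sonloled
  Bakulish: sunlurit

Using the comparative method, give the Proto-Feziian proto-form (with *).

Position 7: Fezilan has e, Kavasen has e, Bakulish has i. Bakulish preserves i here (none of its changes turn any other segment into i), so the proto-segment is *i.
Position 2: Fezilan has o, Kavasen has o, Bakulish has u. Fezilan preserves o here (none of its changes turn any other segment into o), so the proto-segment is *o.
Position 6: Fezilan has r, Kavasen has l, Bakulish has r. Fezilan preserves r here (none of its changes turn any other segment into r), so the proto-segment is *r.
This points to *sonlorid. Verify forward in each daughter:
Fezilan: *sonlorid
  sonlorid (rule 1 does not apply)
  sonlorid → honlorid   [debuccalisation]
  honlorid → honlored   [vowel merger]
  honlored (rule 4 does not apply)
  giving Fezilan honlored.
Kavasen: start from *sonlorid.
  rule 1: no change — sonlorid
  rule 2 (vowel merger): sonlorid → sonlored
  rule 3: no change — sonlored
  rule 4 (unconditioned shift): sonlored → sonloled
  ⇒ Kavasen sonloled
Bakulish: *sonlorid
  sonlorid → sonlorit   [final devoicing]
  sonlorit (rule 2 does not apply)
  sonlorit → sunlurit   [vowel merger]
  sunlurit (rule 4 does not apply)
  giving Bakulish sunlurit.
*sonlorid is the unique common source.

*sonlorid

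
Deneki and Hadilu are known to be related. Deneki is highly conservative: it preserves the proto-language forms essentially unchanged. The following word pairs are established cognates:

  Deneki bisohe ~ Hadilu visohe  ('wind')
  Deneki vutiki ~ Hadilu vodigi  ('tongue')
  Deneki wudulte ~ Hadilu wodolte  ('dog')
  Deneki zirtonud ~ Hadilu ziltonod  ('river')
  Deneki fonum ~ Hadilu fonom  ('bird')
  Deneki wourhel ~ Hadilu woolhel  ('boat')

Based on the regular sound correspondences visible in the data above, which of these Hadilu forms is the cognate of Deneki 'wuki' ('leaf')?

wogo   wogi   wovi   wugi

vutiki ~ vodigi, wudulte ~ wodolte — Deneki u corresponds to Hadilu o after a consonant, before a consonant other than r, m, n, p, b, f, v.
vutiki ~ vodigi — Deneki k corresponds to Hadilu g between vowels (before a front vowel).
Applying these to Deneki 'wuki':
  wuki → woki   (u→o after a consonant, before a consonant other than r, m, n, p, b, f, v)
  woki → wogi   (k→g between vowels (before a front vowel))
So the Hadilu cognate is 'wogi'.

wogi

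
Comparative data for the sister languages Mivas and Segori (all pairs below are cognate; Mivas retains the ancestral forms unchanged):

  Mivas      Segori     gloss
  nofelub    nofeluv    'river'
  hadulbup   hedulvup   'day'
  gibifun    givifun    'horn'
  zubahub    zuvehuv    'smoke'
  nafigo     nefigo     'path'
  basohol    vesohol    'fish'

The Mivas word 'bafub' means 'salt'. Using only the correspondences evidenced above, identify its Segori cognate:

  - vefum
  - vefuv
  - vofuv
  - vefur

basohol ~ vesohol — Mivas b corresponds to Segori v word-initially before a back vowel.
nafigo ~ nefigo — Mivas a corresponds to Segori e after a consonant, before a labial obstruent.
nofelub ~ nofeluv, zubahub ~ zuvehuv — Mivas b corresponds to Segori v word-finally.
Applying these to Mivas 'bafub':
  bafub → vafub   (b→v word-initially before a back vowel)
  vafub → vefub   (a→e after a consonant, before a labial obstruent)
  vefub → vefuv   (b→v word-finally)
So the Segori cognate is 'vefuv'.

vefuv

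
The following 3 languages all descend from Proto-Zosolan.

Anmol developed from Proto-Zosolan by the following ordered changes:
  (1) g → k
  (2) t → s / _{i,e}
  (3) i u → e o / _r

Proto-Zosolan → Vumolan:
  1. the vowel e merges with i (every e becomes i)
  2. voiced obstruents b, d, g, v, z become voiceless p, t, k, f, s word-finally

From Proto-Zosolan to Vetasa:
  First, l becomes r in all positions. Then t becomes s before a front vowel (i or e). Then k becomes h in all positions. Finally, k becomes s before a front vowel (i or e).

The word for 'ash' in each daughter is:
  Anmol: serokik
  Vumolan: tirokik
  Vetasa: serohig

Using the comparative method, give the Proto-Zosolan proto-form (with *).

*terokig

Position 1: Anmol has s, Vumolan has t, Vetasa has s. Taking the neighbouring segments as reconstructed: Anmol s could go back to *t or *s; Vumolan t can only go back to *t; Vetasa s could go back to *t or *s — the one source consistent with every daughter is *t.
Position 5: Anmol has k, Vumolan has k, Vetasa has h. Taking the neighbouring segments as reconstructed: Anmol k could go back to *k or *g; Vumolan k can only go back to *k; Vetasa h could go back to *k or *h — the one source consistent with every daughter is *k.
Position 2: Anmol has e, Vumolan has i, Vetasa has e. Vetasa preserves e here (none of its changes turn any other segment into e), so the proto-segment is *e.
Continuing position by position gives *terokig; check it forward:
Anmol: start from *terokig.
  rule 1 (unconditioned shift): terokig → terokik
  rule 2 (palatalisation): terokik → serokik
  rule 3: no change — serokik
  ⇒ Anmol serokik
Vumolan: start from *terokig.
  rule 1 (vowel merger): terokig → tirokig
  rule 2 (final devoicing): tirokig → tirokik
  ⇒ Vumolan tirokik
Vetasa: start from *terokig.
  rule 1: no change — terokig
  rule 2 (palatalisation): terokig → serokig
  rule 3 (unconditioned shift): serokig → serohig
  rule 4: no change — serohig
  ⇒ Vetasa serohig
*terokig is the unique common source.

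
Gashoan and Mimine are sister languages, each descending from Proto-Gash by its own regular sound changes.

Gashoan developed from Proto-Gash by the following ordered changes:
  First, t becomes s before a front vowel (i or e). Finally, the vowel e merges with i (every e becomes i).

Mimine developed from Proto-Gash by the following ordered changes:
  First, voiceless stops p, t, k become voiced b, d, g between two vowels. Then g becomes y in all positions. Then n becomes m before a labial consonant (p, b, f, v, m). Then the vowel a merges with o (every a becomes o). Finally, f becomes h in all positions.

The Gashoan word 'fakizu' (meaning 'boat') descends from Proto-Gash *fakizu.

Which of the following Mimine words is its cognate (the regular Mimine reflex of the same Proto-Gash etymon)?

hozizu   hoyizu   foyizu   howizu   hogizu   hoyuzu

Mimine: *fakizu
  fakizu → fagizu   [intervocalic voicing]
  fagizu → fayizu   [unconditioned shift]
  fayizu (rule 3 does not apply)
  fayizu → foyizu   [vowel merger]
  foyizu → hoyizu   [unconditioned shift]
  giving Mimine hoyizu.
Among the options, 'hoyizu' alone shows every Mimine change applied in order.

hoyizu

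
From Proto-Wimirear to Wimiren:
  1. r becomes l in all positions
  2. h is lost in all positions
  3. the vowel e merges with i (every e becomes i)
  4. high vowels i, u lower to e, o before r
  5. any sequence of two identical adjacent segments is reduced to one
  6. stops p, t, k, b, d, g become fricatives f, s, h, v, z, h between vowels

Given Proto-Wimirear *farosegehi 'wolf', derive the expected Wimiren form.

Wimiren: *farosegehi > falosegehi > falosegei > falosigii > falosigi > falosihi  (by unconditioned shift, h-loss, vowel merger, degemination, intervocalic lenition)

falosihi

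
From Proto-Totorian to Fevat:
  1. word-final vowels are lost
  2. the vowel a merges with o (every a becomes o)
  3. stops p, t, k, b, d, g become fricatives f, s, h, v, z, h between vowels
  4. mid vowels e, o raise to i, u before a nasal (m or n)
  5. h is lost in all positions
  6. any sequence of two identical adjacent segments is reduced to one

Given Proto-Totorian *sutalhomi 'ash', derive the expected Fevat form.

susolum

Fevat: *sutalhomi > sutalhom > sutolhom > susolhom > susolhum > susolum  (by apocope, vowel merger, intervocalic lenition, pre-nasal raising, h-loss)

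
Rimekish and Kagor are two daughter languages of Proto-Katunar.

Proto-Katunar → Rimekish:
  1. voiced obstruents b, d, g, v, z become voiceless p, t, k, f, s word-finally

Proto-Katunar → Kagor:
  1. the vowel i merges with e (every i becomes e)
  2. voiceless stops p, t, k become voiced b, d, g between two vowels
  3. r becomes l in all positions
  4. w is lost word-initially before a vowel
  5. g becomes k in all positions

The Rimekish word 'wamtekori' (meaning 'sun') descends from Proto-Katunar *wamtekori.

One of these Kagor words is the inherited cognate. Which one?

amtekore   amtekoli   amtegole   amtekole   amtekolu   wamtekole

Kagor: *wamtekori > wamtekore > wamtegore > wamtegole > amtegole > amtekole  (by vowel merger, intervocalic voicing, unconditioned shift, glide loss, unconditioned shift)
Only 'amtekole' matches the regular Kagor development of *wamtekori.

amtekole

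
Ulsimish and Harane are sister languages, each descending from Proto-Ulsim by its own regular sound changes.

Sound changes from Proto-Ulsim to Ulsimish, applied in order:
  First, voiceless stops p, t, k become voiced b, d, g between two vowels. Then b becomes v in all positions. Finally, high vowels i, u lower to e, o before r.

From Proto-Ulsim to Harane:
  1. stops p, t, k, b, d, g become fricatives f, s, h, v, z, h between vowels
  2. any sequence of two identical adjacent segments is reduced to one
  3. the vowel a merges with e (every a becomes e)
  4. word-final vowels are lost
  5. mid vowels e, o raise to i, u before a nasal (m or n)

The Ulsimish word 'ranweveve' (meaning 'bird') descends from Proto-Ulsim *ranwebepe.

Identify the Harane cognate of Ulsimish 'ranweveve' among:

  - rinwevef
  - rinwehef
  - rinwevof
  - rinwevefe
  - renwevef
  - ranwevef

Harane: start from *ranwebepe.
  rule 1 (intervocalic lenition): ranwebepe → ranwevefe
  rule 2: no change — ranwevefe
  rule 3 (vowel merger): ranwevefe → renwevefe
  rule 4 (apocope): renwevefe → renwevef
  rule 5 (pre-nasal raising): renwevef → rinwevef
  ⇒ Harane rinwevef

rinwevef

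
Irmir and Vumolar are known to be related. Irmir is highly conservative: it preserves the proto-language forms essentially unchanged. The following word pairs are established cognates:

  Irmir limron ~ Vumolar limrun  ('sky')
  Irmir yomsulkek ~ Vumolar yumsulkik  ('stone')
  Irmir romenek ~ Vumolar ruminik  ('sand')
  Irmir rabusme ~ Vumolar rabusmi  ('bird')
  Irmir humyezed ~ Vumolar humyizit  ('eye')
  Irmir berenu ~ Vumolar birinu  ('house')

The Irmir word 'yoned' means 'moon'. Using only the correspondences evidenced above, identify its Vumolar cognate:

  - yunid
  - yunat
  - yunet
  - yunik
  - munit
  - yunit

limron ~ limrun — Irmir o corresponds to Vumolar u after a consonant, before a nasal.
yomsulkek ~ yumsulkik, romenek ~ ruminik — Irmir e corresponds to Vumolar i after a consonant, before a consonant other than r, m, n, p, b, f, v.
humyezed ~ humyizit — Irmir d corresponds to Vumolar t word-finally.
Applying these to Irmir 'yoned':
  yoned → yuned   (o→u after a consonant, before a nasal)
  yuned → yunid   (e→i after a consonant, before a consonant other than r, m, n, p, b, f, v)
  yunid → yunit   (d→t word-finally)
So the Vumolar cognate is 'yunit'.

yunit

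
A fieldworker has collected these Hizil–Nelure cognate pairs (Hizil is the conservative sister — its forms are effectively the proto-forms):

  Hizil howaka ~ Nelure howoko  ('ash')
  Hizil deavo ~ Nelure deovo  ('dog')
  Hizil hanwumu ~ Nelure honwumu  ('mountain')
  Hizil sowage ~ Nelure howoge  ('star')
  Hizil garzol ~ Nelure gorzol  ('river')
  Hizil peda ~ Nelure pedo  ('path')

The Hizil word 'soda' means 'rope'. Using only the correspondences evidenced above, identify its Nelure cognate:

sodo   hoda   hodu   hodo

hodo

sowage ~ howoge — Hizil s corresponds to Nelure h word-initially before a back vowel.
howaka ~ howoko, peda ~ pedo — Hizil a corresponds to Nelure o word-finally.
Applying these to Hizil 'soda':
  soda → hoda   (s→h word-initially before a back vowel)
  hoda → hodo   (a→o word-finally)
So the Nelure cognate is 'hodo'.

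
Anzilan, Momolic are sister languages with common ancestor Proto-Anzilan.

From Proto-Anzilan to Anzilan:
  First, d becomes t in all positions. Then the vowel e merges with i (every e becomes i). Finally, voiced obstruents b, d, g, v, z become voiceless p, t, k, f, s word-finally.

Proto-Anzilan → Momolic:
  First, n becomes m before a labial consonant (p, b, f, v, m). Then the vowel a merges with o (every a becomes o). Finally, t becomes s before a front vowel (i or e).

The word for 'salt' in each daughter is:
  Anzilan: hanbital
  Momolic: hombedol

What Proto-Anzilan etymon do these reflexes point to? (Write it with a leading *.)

Position 2: Anzilan has a, Momolic has o. Anzilan preserves a here (none of its changes turn any other segment into a), so the proto-segment is *a.
Position 5: Anzilan has i, Momolic has e. Momolic preserves e here (none of its changes turn any other segment into e), so the proto-segment is *e.
This points to *hanbedal. Verify forward in each daughter:
Anzilan: *hanbedal
  hanbedal → hanbetal   [unconditioned shift]
  hanbetal → hanbital   [vowel merger]
  hanbital (rule 3 does not apply)
  giving Anzilan hanbital.
Momolic: *hanbedal > hambedal > hombedol  (by nasal place assimilation, vowel merger)
Only *hanbedal yields all of Anzilan hanbital, Momolic hombedol.

*hanbedal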